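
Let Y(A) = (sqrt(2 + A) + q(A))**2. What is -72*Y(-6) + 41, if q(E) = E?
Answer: -2263 + 1728*I ≈ -2263.0 + 1728.0*I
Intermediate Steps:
Y(A) = (A + sqrt(2 + A))**2 (Y(A) = (sqrt(2 + A) + A)**2 = (A + sqrt(2 + A))**2)
-72*Y(-6) + 41 = -72*(-6 + sqrt(2 - 6))**2 + 41 = -72*(-6 + sqrt(-4))**2 + 41 = -72*(-6 + 2*I)**2 + 41 = 41 - 72*(-6 + 2*I)**2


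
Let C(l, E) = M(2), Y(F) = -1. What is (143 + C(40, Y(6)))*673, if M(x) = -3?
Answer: 94220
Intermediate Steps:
C(l, E) = -3
(143 + C(40, Y(6)))*673 = (143 - 3)*673 = 140*673 = 94220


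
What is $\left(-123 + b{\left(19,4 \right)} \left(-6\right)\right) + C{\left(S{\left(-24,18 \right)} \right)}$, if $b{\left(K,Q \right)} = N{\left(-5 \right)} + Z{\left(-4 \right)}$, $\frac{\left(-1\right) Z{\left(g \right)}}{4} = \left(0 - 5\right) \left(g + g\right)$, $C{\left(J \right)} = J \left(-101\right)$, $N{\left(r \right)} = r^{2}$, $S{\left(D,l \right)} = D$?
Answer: $3111$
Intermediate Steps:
$C{\left(J \right)} = - 101 J$
$Z{\left(g \right)} = 40 g$ ($Z{\left(g \right)} = - 4 \left(0 - 5\right) \left(g + g\right) = - 4 \left(- 5 \cdot 2 g\right) = - 4 \left(- 10 g\right) = 40 g$)
$b{\left(K,Q \right)} = -135$ ($b{\left(K,Q \right)} = \left(-5\right)^{2} + 40 \left(-4\right) = 25 - 160 = -135$)
$\left(-123 + b{\left(19,4 \right)} \left(-6\right)\right) + C{\left(S{\left(-24,18 \right)} \right)} = \left(-123 - -810\right) - -2424 = \left(-123 + 810\right) + 2424 = 687 + 2424 = 3111$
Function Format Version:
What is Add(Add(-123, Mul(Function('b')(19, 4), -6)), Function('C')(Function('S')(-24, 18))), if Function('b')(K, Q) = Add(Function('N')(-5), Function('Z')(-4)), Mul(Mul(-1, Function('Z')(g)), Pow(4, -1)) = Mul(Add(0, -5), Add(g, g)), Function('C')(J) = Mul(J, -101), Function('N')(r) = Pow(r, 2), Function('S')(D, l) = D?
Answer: 3111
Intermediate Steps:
Function('C')(J) = Mul(-101, J)
Function('Z')(g) = Mul(40, g) (Function('Z')(g) = Mul(-4, Mul(Add(0, -5), Add(g, g))) = Mul(-4, Mul(-5, Mul(2, g))) = Mul(-4, Mul(-10, g)) = Mul(40, g))
Function('b')(K, Q) = -135 (Function('b')(K, Q) = Add(Pow(-5, 2), Mul(40, -4)) = Add(25, -160) = -135)
Add(Add(-123, Mul(Function('b')(19, 4), -6)), Function('C')(Function('S')(-24, 18))) = Add(Add(-123, Mul(-135, -6)), Mul(-101, -24)) = Add(Add(-123, 810), 2424) = Add(687, 2424) = 3111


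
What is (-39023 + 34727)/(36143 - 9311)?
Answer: -179/1118 ≈ -0.16011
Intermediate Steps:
(-39023 + 34727)/(36143 - 9311) = -4296/26832 = -4296*1/26832 = -179/1118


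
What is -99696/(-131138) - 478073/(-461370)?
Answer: 7763591471/4321652790 ≈ 1.7964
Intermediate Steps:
-99696/(-131138) - 478073/(-461370) = -99696*(-1/131138) - 478073*(-1/461370) = 49848/65569 + 478073/461370 = 7763591471/4321652790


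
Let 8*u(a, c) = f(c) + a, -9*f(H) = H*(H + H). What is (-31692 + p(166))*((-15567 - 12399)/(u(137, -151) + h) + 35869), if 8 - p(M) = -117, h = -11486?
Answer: -986685339425987/871361 ≈ -1.1323e+9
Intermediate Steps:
p(M) = 125 (p(M) = 8 - 1*(-117) = 8 + 117 = 125)
f(H) = -2*H**2/9 (f(H) = -H*(H + H)/9 = -H*2*H/9 = -2*H**2/9)
u(a, c) = -c**2/36 + a/8 (u(a, c) = (-2*c**2/9 + a)/8 = (a - 2*c**2/9)/8 = -c**2/36 + a/8)
(-31692 + p(166))*((-15567 - 12399)/(u(137, -151) + h) + 35869) = (-31692 + 125)*((-15567 - 12399)/((-1/36*(-151)**2 + (1/8)*137) - 11486) + 35869) = -31567*(-27966/((-1/36*22801 + 137/8) - 11486) + 35869) = -31567*(-27966/((-22801/36 + 137/8) - 11486) + 35869) = -31567*(-27966/(-44369/72 - 11486) + 35869) = -31567*(-27966/(-871361/72) + 35869) = -31567*(-27966*(-72/871361) + 35869) = -31567*(2013552/871361 + 35869) = -31567*31256861261/871361 = -986685339425987/871361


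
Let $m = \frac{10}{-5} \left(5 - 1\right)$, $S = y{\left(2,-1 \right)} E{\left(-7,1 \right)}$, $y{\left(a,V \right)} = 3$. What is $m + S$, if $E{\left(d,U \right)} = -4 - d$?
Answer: $1$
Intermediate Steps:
$S = 9$ ($S = 3 \left(-4 - -7\right) = 3 \left(-4 + 7\right) = 3 \cdot 3 = 9$)
$m = -8$ ($m = 10 \left(- \frac{1}{5}\right) 4 = \left(-2\right) 4 = -8$)
$m + S = -8 + 9 = 1$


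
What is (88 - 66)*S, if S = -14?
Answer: -308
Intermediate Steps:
(88 - 66)*S = (88 - 66)*(-14) = 22*(-14) = -308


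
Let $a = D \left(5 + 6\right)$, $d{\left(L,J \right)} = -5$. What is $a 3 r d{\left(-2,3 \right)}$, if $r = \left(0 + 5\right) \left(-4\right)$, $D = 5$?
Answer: $16500$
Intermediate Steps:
$r = -20$ ($r = 5 \left(-4\right) = -20$)
$a = 55$ ($a = 5 \left(5 + 6\right) = 5 \cdot 11 = 55$)
$a 3 r d{\left(-2,3 \right)} = 55 \cdot 3 \left(-20\right) \left(-5\right) = 165 \left(-20\right) \left(-5\right) = \left(-3300\right) \left(-5\right) = 16500$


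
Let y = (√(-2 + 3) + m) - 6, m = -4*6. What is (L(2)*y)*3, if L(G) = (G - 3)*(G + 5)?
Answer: 609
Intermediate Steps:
L(G) = (-3 + G)*(5 + G)
m = -24
y = -29 (y = (√(-2 + 3) - 24) - 6 = (√1 - 24) - 6 = (1 - 24) - 6 = -23 - 6 = -29)
(L(2)*y)*3 = ((-15 + 2² + 2*2)*(-29))*3 = ((-15 + 4 + 4)*(-29))*3 = -7*(-29)*3 = 203*3 = 609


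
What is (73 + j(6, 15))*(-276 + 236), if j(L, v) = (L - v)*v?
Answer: 2480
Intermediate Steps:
j(L, v) = v*(L - v)
(73 + j(6, 15))*(-276 + 236) = (73 + 15*(6 - 1*15))*(-276 + 236) = (73 + 15*(6 - 15))*(-40) = (73 + 15*(-9))*(-40) = (73 - 135)*(-40) = -62*(-40) = 2480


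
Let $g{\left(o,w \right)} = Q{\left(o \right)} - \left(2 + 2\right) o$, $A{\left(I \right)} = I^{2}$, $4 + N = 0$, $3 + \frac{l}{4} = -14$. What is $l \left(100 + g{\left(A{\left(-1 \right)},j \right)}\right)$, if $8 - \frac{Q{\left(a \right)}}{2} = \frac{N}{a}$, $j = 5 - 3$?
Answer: $-8160$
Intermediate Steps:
$l = -68$ ($l = -12 + 4 \left(-14\right) = -12 - 56 = -68$)
$N = -4$ ($N = -4 + 0 = -4$)
$j = 2$
$Q{\left(a \right)} = 16 + \frac{8}{a}$ ($Q{\left(a \right)} = 16 - 2 \left(- \frac{4}{a}\right) = 16 + \frac{8}{a}$)
$g{\left(o,w \right)} = 16 - 4 o + \frac{8}{o}$ ($g{\left(o,w \right)} = \left(16 + \frac{8}{o}\right) - \left(2 + 2\right) o = \left(16 + \frac{8}{o}\right) - 4 o = 16 - 4 o + \frac{8}{o}$)
$l \left(100 + g{\left(A{\left(-1 \right)},j \right)}\right) = - 68 \left(100 + \left(16 - 4 \left(-1\right)^{2} + \frac{8}{\left(-1\right)^{2}}\right)\right) = - 68 \left(100 + \left(16 - 4 + \frac{8}{1}\right)\right) = - 68 \left(100 + \left(16 - 4 + 8 \cdot 1\right)\right) = - 68 \left(100 + \left(16 - 4 + 8\right)\right) = - 68 \left(100 + 20\right) = \left(-68\right) 120 = -8160$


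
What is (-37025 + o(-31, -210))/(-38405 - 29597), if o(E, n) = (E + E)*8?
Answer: 3411/6182 ≈ 0.55176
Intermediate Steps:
o(E, n) = 16*E (o(E, n) = (2*E)*8 = 16*E)
(-37025 + o(-31, -210))/(-38405 - 29597) = (-37025 + 16*(-31))/(-38405 - 29597) = (-37025 - 496)/(-68002) = -37521*(-1/68002) = 3411/6182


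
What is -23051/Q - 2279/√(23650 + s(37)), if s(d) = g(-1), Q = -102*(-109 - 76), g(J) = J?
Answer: -623/510 - 2279*√23649/23649 ≈ -16.041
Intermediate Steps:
Q = 18870 (Q = -102*(-185) = 18870)
s(d) = -1
-23051/Q - 2279/√(23650 + s(37)) = -23051/18870 - 2279/√(23650 - 1) = -23051*1/18870 - 2279*√23649/23649 = -623/510 - 2279*√23649/23649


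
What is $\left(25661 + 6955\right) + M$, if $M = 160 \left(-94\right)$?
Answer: $17576$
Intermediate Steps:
$M = -15040$
$\left(25661 + 6955\right) + M = \left(25661 + 6955\right) - 15040 = 32616 - 15040 = 17576$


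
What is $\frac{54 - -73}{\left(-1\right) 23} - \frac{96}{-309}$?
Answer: $- \frac{12345}{2369} \approx -5.2111$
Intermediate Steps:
$\frac{54 - -73}{\left(-1\right) 23} - \frac{96}{-309} = \frac{54 + 73}{-23} - - \frac{32}{103} = 127 \left(- \frac{1}{23}\right) + \frac{32}{103} = - \frac{127}{23} + \frac{32}{103} = - \frac{12345}{2369}$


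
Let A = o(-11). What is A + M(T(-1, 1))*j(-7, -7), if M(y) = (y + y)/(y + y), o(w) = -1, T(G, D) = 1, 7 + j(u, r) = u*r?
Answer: 41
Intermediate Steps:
j(u, r) = -7 + r*u (j(u, r) = -7 + u*r = -7 + r*u)
A = -1
M(y) = 1 (M(y) = (2*y)/((2*y)) = (2*y)*(1/(2*y)) = 1)
A + M(T(-1, 1))*j(-7, -7) = -1 + 1*(-7 - 7*(-7)) = -1 + 1*(-7 + 49) = -1 + 1*42 = -1 + 42 = 41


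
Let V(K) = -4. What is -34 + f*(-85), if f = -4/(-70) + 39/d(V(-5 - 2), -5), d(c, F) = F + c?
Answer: 6919/21 ≈ 329.48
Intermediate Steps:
f = -449/105 (f = -4/(-70) + 39/(-5 - 4) = -4*(-1/70) + 39/(-9) = 2/35 + 39*(-⅑) = 2/35 - 13/3 = -449/105 ≈ -4.2762)
-34 + f*(-85) = -34 - 449/105*(-85) = -34 + 7633/21 = 6919/21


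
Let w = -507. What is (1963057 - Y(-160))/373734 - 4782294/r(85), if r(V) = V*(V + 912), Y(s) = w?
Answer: -810451817308/15836043915 ≈ -51.178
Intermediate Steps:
Y(s) = -507
r(V) = V*(912 + V)
(1963057 - Y(-160))/373734 - 4782294/r(85) = (1963057 - 1*(-507))/373734 - 4782294*1/(85*(912 + 85)) = (1963057 + 507)*(1/373734) - 4782294/(85*997) = 1963564*(1/373734) - 4782294/84745 = 981782/186867 - 4782294*1/84745 = 981782/186867 - 4782294/84745 = -810451817308/15836043915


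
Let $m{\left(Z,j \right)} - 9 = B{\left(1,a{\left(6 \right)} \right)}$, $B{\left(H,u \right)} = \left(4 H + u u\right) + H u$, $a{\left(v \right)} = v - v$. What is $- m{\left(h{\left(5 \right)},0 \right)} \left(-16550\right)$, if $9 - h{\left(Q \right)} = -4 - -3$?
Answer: $215150$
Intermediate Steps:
$h{\left(Q \right)} = 10$ ($h{\left(Q \right)} = 9 - \left(-4 - -3\right) = 9 - \left(-4 + 3\right) = 9 - -1 = 9 + 1 = 10$)
$a{\left(v \right)} = 0$
$B{\left(H,u \right)} = u^{2} + 4 H + H u$ ($B{\left(H,u \right)} = \left(4 H + u^{2}\right) + H u = \left(u^{2} + 4 H\right) + H u = u^{2} + 4 H + H u$)
$m{\left(Z,j \right)} = 13$ ($m{\left(Z,j \right)} = 9 + \left(0^{2} + 4 \cdot 1 + 1 \cdot 0\right) = 9 + \left(0 + 4 + 0\right) = 9 + 4 = 13$)
$- m{\left(h{\left(5 \right)},0 \right)} \left(-16550\right) = \left(-1\right) 13 \left(-16550\right) = \left(-13\right) \left(-16550\right) = 215150$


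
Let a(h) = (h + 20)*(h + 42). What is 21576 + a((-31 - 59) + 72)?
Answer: 21624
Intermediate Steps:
a(h) = (20 + h)*(42 + h)
21576 + a((-31 - 59) + 72) = 21576 + (840 + ((-31 - 59) + 72)² + 62*((-31 - 59) + 72)) = 21576 + (840 + (-90 + 72)² + 62*(-90 + 72)) = 21576 + (840 + (-18)² + 62*(-18)) = 21576 + (840 + 324 - 1116) = 21576 + 48 = 21624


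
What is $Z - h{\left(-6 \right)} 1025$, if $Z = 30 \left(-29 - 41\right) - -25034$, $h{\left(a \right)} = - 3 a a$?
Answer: $133634$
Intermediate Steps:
$h{\left(a \right)} = - 3 a^{2}$
$Z = 22934$ ($Z = 30 \left(-70\right) + 25034 = -2100 + 25034 = 22934$)
$Z - h{\left(-6 \right)} 1025 = 22934 - - 3 \left(-6\right)^{2} \cdot 1025 = 22934 - \left(-3\right) 36 \cdot 1025 = 22934 - \left(-108\right) 1025 = 22934 - -110700 = 22934 + 110700 = 133634$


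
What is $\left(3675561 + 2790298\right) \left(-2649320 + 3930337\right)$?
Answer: $8282875298603$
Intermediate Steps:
$\left(3675561 + 2790298\right) \left(-2649320 + 3930337\right) = 6465859 \cdot 1281017 = 8282875298603$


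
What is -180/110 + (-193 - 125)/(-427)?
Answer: -4188/4697 ≈ -0.89163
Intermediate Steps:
-180/110 + (-193 - 125)/(-427) = -180*1/110 - 318*(-1/427) = -18/11 + 318/427 = -4188/4697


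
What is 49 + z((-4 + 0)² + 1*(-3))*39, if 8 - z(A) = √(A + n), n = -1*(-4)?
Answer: 361 - 39*√17 ≈ 200.20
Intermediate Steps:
n = 4
z(A) = 8 - √(4 + A) (z(A) = 8 - √(A + 4) = 8 - √(4 + A))
49 + z((-4 + 0)² + 1*(-3))*39 = 49 + (8 - √(4 + ((-4 + 0)² + 1*(-3))))*39 = 49 + (8 - √(4 + ((-4)² - 3)))*39 = 49 + (8 - √(4 + (16 - 3)))*39 = 49 + (8 - √(4 + 13))*39 = 49 + (8 - √17)*39 = 49 + (312 - 39*√17) = 361 - 39*√17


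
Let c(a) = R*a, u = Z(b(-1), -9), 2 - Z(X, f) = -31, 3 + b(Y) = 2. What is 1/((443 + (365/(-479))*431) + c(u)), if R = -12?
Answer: -479/134802 ≈ -0.0035534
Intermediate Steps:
b(Y) = -1 (b(Y) = -3 + 2 = -1)
Z(X, f) = 33 (Z(X, f) = 2 - 1*(-31) = 2 + 31 = 33)
u = 33
c(a) = -12*a
1/((443 + (365/(-479))*431) + c(u)) = 1/((443 + (365/(-479))*431) - 12*33) = 1/((443 + (365*(-1/479))*431) - 396) = 1/((443 - 365/479*431) - 396) = 1/((443 - 157315/479) - 396) = 1/(54882/479 - 396) = 1/(-134802/479) = -479/134802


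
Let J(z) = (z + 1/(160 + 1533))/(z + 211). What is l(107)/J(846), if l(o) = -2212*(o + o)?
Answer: -847092509368/1432279 ≈ -5.9143e+5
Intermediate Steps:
l(o) = -4424*o
J(z) = (1/1693 + z)/(211 + z) (J(z) = (z + 1/1693)/(211 + z) = (1/1693 + z)/(211 + z))
l(107)/J(846) = (-4424*107)/(((1/1693 + 846)/(211 + 846))) = -473368/((1432279/1693)/1057) = -473368/((1/1057)*(1432279/1693)) = -473368/1432279/1789501 = -473368*1789501/1432279 = -847092509368/1432279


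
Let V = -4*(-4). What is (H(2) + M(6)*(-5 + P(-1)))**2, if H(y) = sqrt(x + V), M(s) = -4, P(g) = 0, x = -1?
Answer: (20 + sqrt(15))**2 ≈ 569.92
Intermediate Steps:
V = 16
H(y) = sqrt(15) (H(y) = sqrt(-1 + 16) = sqrt(15))
(H(2) + M(6)*(-5 + P(-1)))**2 = (sqrt(15) - 4*(-5 + 0))**2 = (sqrt(15) - 4*(-5))**2 = (sqrt(15) + 20)**2 = (20 + sqrt(15))**2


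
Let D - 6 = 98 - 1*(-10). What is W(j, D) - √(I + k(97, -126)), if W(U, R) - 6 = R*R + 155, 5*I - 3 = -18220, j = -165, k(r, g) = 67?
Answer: 13157 - I*√89410/5 ≈ 13157.0 - 59.803*I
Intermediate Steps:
D = 114 (D = 6 + (98 - 1*(-10)) = 6 + (98 + 10) = 6 + 108 = 114)
I = -18217/5 (I = ⅗ + (⅕)*(-18220) = ⅗ - 3644 = -18217/5 ≈ -3643.4)
W(U, R) = 161 + R² (W(U, R) = 6 + (R*R + 155) = 6 + (R² + 155) = 6 + (155 + R²) = 161 + R²)
W(j, D) - √(I + k(97, -126)) = (161 + 114²) - √(-18217/5 + 67) = (161 + 12996) - √(-17882/5) = 13157 - I*√89410/5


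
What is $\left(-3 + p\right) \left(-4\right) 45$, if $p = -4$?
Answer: $1260$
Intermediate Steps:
$\left(-3 + p\right) \left(-4\right) 45 = \left(-3 - 4\right) \left(-4\right) 45 = \left(-7\right) \left(-4\right) 45 = 28 \cdot 45 = 1260$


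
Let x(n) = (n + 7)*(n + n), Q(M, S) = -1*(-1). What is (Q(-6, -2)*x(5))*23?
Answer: 2760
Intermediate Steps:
Q(M, S) = 1
x(n) = 2*n*(7 + n) (x(n) = (7 + n)*(2*n) = 2*n*(7 + n))
(Q(-6, -2)*x(5))*23 = (1*(2*5*(7 + 5)))*23 = (1*(2*5*12))*23 = (1*120)*23 = 120*23 = 2760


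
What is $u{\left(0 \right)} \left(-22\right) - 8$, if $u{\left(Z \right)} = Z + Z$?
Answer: $-8$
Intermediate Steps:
$u{\left(Z \right)} = 2 Z$
$u{\left(0 \right)} \left(-22\right) - 8 = 2 \cdot 0 \left(-22\right) - 8 = 0 \left(-22\right) - 8 = 0 - 8 = -8$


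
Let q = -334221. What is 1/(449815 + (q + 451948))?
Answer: 1/567542 ≈ 1.7620e-6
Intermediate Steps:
1/(449815 + (q + 451948)) = 1/(449815 + (-334221 + 451948)) = 1/(449815 + 117727) = 1/567542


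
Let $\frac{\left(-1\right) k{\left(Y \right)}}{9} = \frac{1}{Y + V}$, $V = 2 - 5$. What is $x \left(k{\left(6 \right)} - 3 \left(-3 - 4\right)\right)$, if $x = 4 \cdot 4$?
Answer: $288$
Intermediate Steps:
$V = -3$
$x = 16$
$k{\left(Y \right)} = - \frac{9}{-3 + Y}$ ($k{\left(Y \right)} = - \frac{9}{Y - 3} = - \frac{9}{-3 + Y}$)
$x \left(k{\left(6 \right)} - 3 \left(-3 - 4\right)\right) = 16 \left(- \frac{9}{-3 + 6} - 3 \left(-3 - 4\right)\right) = 16 \left(- \frac{9}{3} - -21\right) = 16 \left(\left(-9\right) \frac{1}{3} + 21\right) = 16 \left(-3 + 21\right) = 16 \cdot 18 = 288$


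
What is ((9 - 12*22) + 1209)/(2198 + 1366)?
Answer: 53/198 ≈ 0.26768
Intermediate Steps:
((9 - 12*22) + 1209)/(2198 + 1366) = ((9 - 264) + 1209)/3564 = (-255 + 1209)*(1/3564) = 954*(1/3564) = 53/198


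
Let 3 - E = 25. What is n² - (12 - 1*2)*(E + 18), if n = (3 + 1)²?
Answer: 296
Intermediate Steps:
E = -22 (E = 3 - 1*25 = 3 - 25 = -22)
n = 16 (n = 4² = 16)
n² - (12 - 1*2)*(E + 18) = 16² - (12 - 1*2)*(-22 + 18) = 256 - (12 - 2)*(-4) = 256 - 10*(-4) = 256 - 1*(-40) = 256 + 40 = 296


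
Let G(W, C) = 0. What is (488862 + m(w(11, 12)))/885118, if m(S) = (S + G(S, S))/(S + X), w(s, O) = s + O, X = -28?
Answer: 2444287/4425590 ≈ 0.55231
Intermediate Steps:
w(s, O) = O + s
m(S) = S/(-28 + S) (m(S) = (S + 0)/(S - 28) = S/(-28 + S))
(488862 + m(w(11, 12)))/885118 = (488862 + (12 + 11)/(-28 + (12 + 11)))/885118 = (488862 + 23/(-28 + 23))*(1/885118) = (488862 + 23/(-5))*(1/885118) = (488862 + 23*(-⅕))*(1/885118) = (488862 - 23/5)*(1/885118) = (2444287/5)*(1/885118) = 2444287/4425590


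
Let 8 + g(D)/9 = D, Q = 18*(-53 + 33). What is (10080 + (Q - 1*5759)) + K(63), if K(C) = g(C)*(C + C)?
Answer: 66331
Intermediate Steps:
Q = -360 (Q = 18*(-20) = -360)
g(D) = -72 + 9*D
K(C) = 2*C*(-72 + 9*C) (K(C) = (-72 + 9*C)*(C + C) = (-72 + 9*C)*(2*C) = 2*C*(-72 + 9*C))
(10080 + (Q - 1*5759)) + K(63) = (10080 + (-360 - 1*5759)) + 18*63*(-8 + 63) = (10080 + (-360 - 5759)) + 18*63*55 = (10080 - 6119) + 62370 = 3961 + 62370 = 66331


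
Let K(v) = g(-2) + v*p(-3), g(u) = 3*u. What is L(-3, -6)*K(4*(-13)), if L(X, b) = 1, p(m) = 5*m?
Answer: 774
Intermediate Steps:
K(v) = -6 - 15*v (K(v) = 3*(-2) + v*(5*(-3)) = -6 + v*(-15) = -6 - 15*v)
L(-3, -6)*K(4*(-13)) = 1*(-6 - 60*(-13)) = 1*(-6 - 15*(-52)) = 1*(-6 + 780) = 1*774 = 774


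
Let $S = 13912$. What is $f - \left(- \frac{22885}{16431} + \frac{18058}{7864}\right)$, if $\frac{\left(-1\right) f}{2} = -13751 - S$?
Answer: $\frac{3574371469913}{64606692} \approx 55325.0$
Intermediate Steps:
$f = 55326$ ($f = - 2 \left(-13751 - 13912\right) = \left(-2\right) \left(-27663\right) = 55326$)
$f - \left(- \frac{22885}{16431} + \frac{18058}{7864}\right) = 55326 - \left(- \frac{22885}{16431} + \frac{18058}{7864}\right) = 55326 - \left(\left(-22885\right) \frac{1}{16431} + 18058 \cdot \frac{1}{7864}\right) = 55326 - \left(- \frac{22885}{16431} + \frac{9029}{3932}\right) = 55326 - \frac{58371679}{64606692} = \frac{3574371469913}{64606692}$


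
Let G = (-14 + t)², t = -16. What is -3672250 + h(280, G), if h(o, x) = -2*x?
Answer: -3674050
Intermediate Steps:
G = 900 (G = (-14 - 16)² = (-30)² = 900)
-3672250 + h(280, G) = -3672250 - 2*900 = -3672250 - 1800 = -3674050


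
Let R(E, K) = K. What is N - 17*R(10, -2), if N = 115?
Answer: 149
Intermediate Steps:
N - 17*R(10, -2) = 115 - 17*(-2) = 115 + 34 = 149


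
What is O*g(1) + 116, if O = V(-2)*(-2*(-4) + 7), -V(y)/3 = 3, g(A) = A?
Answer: -19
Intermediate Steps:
V(y) = -9 (V(y) = -3*3 = -9)
O = -135 (O = -9*(-2*(-4) + 7) = -9*(8 + 7) = -9*15 = -135)
O*g(1) + 116 = -135*1 + 116 = -135 + 116 = -19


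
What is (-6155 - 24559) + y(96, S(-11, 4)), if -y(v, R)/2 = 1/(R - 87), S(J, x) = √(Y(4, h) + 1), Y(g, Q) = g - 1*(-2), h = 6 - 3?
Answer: -116129547/3781 + √7/3781 ≈ -30714.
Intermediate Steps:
h = 3
Y(g, Q) = 2 + g (Y(g, Q) = g + 2 = 2 + g)
S(J, x) = √7 (S(J, x) = √((2 + 4) + 1) = √(6 + 1) = √7)
y(v, R) = -2/(-87 + R) (y(v, R) = -2/(R - 87) = -2/(-87 + R))
(-6155 - 24559) + y(96, S(-11, 4)) = (-6155 - 24559) - 2/(-87 + √7) = -30714 - 2/(-87 + √7)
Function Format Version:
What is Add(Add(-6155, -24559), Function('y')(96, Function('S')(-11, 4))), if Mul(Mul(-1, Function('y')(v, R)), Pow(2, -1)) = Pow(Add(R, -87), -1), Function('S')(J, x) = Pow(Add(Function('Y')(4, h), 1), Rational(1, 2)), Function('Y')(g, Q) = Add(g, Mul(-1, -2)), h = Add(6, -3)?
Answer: Add(Rational(-116129547, 3781), Mul(Rational(1, 3781), Pow(7, Rational(1, 2)))) ≈ -30714.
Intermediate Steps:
h = 3
Function('Y')(g, Q) = Add(2, g) (Function('Y')(g, Q) = Add(g, 2) = Add(2, g))
Function('S')(J, x) = Pow(7, Rational(1, 2)) (Function('S')(J, x) = Pow(Add(Add(2, 4), 1), Rational(1, 2)) = Pow(Add(6, 1), Rational(1, 2)) = Pow(7, Rational(1, 2)))
Function('y')(v, R) = Mul(-2, Pow(Add(-87, R), -1)) (Function('y')(v, R) = Mul(-2, Pow(Add(R, -87), -1)) = Mul(-2, Pow(Add(-87, R), -1)))
Add(Add(-6155, -24559), Function('y')(96, Function('S')(-11, 4))) = Add(Add(-6155, -24559), Mul(-2, Pow(Add(-87, Pow(7, Rational(1, 2))), -1))) = Add(-30714, Mul(-2, Pow(Add(-87, Pow(7, Rational(1, 2))), -1)))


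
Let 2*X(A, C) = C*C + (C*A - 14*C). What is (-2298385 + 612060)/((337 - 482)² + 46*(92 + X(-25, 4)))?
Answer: -1686325/22037 ≈ -76.522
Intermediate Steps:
X(A, C) = C²/2 - 7*C + A*C/2 (X(A, C) = (C*C + (C*A - 14*C))/2 = (C² + (A*C - 14*C))/2 = (C² + (-14*C + A*C))/2 = (C² - 14*C + A*C)/2 = C²/2 - 7*C + A*C/2)
(-2298385 + 612060)/((337 - 482)² + 46*(92 + X(-25, 4))) = (-2298385 + 612060)/((337 - 482)² + 46*(92 + (½)*4*(-14 - 25 + 4))) = -1686325/((-145)² + 46*(92 + (½)*4*(-35))) = -1686325/(21025 + 46*(92 - 70)) = -1686325/(21025 + 46*22) = -1686325/(21025 + 1012) = -1686325/22037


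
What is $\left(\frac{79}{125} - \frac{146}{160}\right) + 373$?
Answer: $\frac{745439}{2000} \approx 372.72$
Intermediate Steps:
$\left(\frac{79}{125} - \frac{146}{160}\right) + 373 = \left(79 \cdot \frac{1}{125} - \frac{73}{80}\right) + 373 = \left(\frac{79}{125} - \frac{73}{80}\right) + 373 = - \frac{561}{2000} + 373 = \frac{745439}{2000}$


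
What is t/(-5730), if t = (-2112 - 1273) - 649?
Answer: 2017/2865 ≈ 0.70401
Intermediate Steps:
t = -4034 (t = -3385 - 649 = -4034)
t/(-5730) = -4034/(-5730) = -4034*(-1/5730) = 2017/2865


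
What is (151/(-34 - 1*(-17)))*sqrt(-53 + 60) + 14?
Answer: 14 - 151*sqrt(7)/17 ≈ -9.5005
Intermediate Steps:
(151/(-34 - 1*(-17)))*sqrt(-53 + 60) + 14 = (151/(-34 + 17))*sqrt(7) + 14 = (151/(-17))*sqrt(7) + 14 = (151*(-1/17))*sqrt(7) + 14 = -151*sqrt(7)/17 + 14 = 14 - 151*sqrt(7)/17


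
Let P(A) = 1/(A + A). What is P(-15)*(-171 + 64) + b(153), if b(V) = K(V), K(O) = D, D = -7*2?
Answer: -313/30 ≈ -10.433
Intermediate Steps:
P(A) = 1/(2*A)
D = -14
K(O) = -14
b(V) = -14
P(-15)*(-171 + 64) + b(153) = ((½)/(-15))*(-171 + 64) - 14 = ((½)*(-1/15))*(-107) - 14 = -1/30*(-107) - 14 = 107/30 - 14 = -313/30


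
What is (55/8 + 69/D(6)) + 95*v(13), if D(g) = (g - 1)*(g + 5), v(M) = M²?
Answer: 7067777/440 ≈ 16063.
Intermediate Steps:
D(g) = (-1 + g)*(5 + g)
(55/8 + 69/D(6)) + 95*v(13) = (55/8 + 69/(-5 + 6² + 4*6)) + 95*13² = (55*(⅛) + 69/(-5 + 36 + 24)) + 95*169 = (55/8 + 69/55) + 16055 = 3577/440 + 16055 = 7067777/440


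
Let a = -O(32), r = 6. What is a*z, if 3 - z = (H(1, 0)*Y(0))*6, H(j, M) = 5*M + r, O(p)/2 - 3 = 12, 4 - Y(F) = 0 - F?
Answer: 4230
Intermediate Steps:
Y(F) = 4 + F (Y(F) = 4 - (0 - F) = 4 - (-1)*F = 4 + F)
O(p) = 30 (O(p) = 6 + 2*12 = 6 + 24 = 30)
H(j, M) = 6 + 5*M (H(j, M) = 5*M + 6 = 6 + 5*M)
a = -30 (a = -1*30 = -30)
z = -141 (z = 3 - (6 + 5*0)*(4 + 0)*6 = 3 - (6 + 0)*4*6 = 3 - 6*4*6 = 3 - 24*6 = 3 - 1*144 = 3 - 144 = -141)
a*z = -30*(-141) = 4230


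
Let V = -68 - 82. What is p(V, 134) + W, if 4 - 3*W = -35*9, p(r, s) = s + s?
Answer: 1123/3 ≈ 374.33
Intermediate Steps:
V = -150
p(r, s) = 2*s
W = 319/3 (W = 4/3 - (-35)*9/3 = 4/3 - ⅓*(-315) = 4/3 + 105 = 319/3 ≈ 106.33)
p(V, 134) + W = 2*134 + 319/3 = 268 + 319/3 = 1123/3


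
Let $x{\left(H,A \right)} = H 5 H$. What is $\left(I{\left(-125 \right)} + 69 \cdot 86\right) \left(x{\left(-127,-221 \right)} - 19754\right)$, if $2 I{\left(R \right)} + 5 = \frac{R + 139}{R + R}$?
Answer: $\frac{45146657694}{125} \approx 3.6117 \cdot 10^{8}$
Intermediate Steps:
$x{\left(H,A \right)} = 5 H^{2}$ ($x{\left(H,A \right)} = 5 H H = 5 H^{2}$)
$I{\left(R \right)} = - \frac{5}{2} + \frac{139 + R}{4 R}$ ($I{\left(R \right)} = - \frac{5}{2} + \frac{\left(R + 139\right) \frac{1}{R + R}}{2} = - \frac{5}{2} + \frac{\left(139 + R\right) \frac{1}{2 R}}{2} = - \frac{5}{2} + \frac{\frac{1}{2} \frac{1}{R} \left(139 + R\right)}{2} = - \frac{5}{2} + \frac{139 + R}{4 R}$)
$\left(I{\left(-125 \right)} + 69 \cdot 86\right) \left(x{\left(-127,-221 \right)} - 19754\right) = \left(\frac{139 - -1125}{4 \left(-125\right)} + 69 \cdot 86\right) \left(5 \left(-127\right)^{2} - 19754\right) = \left(\frac{1}{4} \left(- \frac{1}{125}\right) \left(139 + 1125\right) + 5934\right) \left(5 \cdot 16129 - 19754\right) = \left(\frac{1}{4} \left(- \frac{1}{125}\right) 1264 + 5934\right) \left(80645 - 19754\right) = \left(- \frac{316}{125} + 5934\right) 60891 = \frac{741434}{125} \cdot 60891 = \frac{45146657694}{125}$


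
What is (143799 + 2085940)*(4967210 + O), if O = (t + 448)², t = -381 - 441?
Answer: 11387468830554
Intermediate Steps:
t = -822
O = 139876 (O = (-822 + 448)² = (-374)² = 139876)
(143799 + 2085940)*(4967210 + O) = (143799 + 2085940)*(4967210 + 139876) = 2229739*5107086 = 11387468830554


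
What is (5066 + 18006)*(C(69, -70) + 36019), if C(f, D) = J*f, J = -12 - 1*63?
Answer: 711632768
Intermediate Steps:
J = -75 (J = -12 - 63 = -75)
C(f, D) = -75*f
(5066 + 18006)*(C(69, -70) + 36019) = (5066 + 18006)*(-75*69 + 36019) = 23072*(-5175 + 36019) = 23072*30844 = 711632768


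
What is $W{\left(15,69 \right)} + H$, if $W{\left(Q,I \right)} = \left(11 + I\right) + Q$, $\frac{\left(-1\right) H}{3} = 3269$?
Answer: $-9712$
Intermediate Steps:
$H = -9807$ ($H = \left(-3\right) 3269 = -9807$)
$W{\left(Q,I \right)} = 11 + I + Q$
$W{\left(15,69 \right)} + H = \left(11 + 69 + 15\right) - 9807 = 95 - 9807 = -9712$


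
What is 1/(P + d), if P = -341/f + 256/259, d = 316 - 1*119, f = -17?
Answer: 4403/960062 ≈ 0.0045862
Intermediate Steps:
d = 197 (d = 316 - 119 = 197)
P = 92671/4403 (P = -341/(-17) + 256/259 = -341*(-1/17) + 256*(1/259) = 341/17 + 256/259 = 92671/4403 ≈ 21.047)
1/(P + d) = 1/(92671/4403 + 197) = 1/(960062/4403) = 4403/960062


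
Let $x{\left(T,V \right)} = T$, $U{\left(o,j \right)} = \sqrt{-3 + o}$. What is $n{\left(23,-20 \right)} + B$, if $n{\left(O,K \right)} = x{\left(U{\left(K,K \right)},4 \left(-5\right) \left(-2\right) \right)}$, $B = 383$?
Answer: $383 + i \sqrt{23} \approx 383.0 + 4.7958 i$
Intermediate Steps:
$n{\left(O,K \right)} = \sqrt{-3 + K}$
$n{\left(23,-20 \right)} + B = \sqrt{-3 - 20} + 383 = \sqrt{-23} + 383 = i \sqrt{23} + 383 = 383 + i \sqrt{23}$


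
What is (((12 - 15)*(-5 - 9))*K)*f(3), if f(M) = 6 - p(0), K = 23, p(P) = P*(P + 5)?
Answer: 5796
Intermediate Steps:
p(P) = P*(5 + P)
f(M) = 6 (f(M) = 6 - 0*(5 + 0) = 6 - 0*5 = 6 - 1*0 = 6 + 0 = 6)
(((12 - 15)*(-5 - 9))*K)*f(3) = (((12 - 15)*(-5 - 9))*23)*6 = (-3*(-14)*23)*6 = (42*23)*6 = 966*6 = 5796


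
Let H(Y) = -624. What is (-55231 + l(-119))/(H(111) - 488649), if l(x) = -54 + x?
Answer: 18468/163091 ≈ 0.11324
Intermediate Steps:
(-55231 + l(-119))/(H(111) - 488649) = (-55231 + (-54 - 119))/(-624 - 488649) = (-55231 - 173)/(-489273) = -55404*(-1/489273) = 18468/163091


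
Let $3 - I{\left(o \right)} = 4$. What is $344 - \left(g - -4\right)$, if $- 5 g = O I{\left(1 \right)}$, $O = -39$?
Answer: $\frac{1739}{5} \approx 347.8$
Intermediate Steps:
$I{\left(o \right)} = -1$ ($I{\left(o \right)} = 3 - 4 = -1$)
$g = - \frac{39}{5}$ ($g = - \frac{\left(-39\right) \left(-1\right)}{5} = \left(- \frac{1}{5}\right) 39 = - \frac{39}{5} \approx -7.8$)
$344 - \left(g - -4\right) = 344 - \left(- \frac{39}{5} - -4\right) = 344 - \left(- \frac{39}{5} + 4\right) = 344 - - \frac{19}{5} = 344 + \frac{19}{5} = \frac{1739}{5}$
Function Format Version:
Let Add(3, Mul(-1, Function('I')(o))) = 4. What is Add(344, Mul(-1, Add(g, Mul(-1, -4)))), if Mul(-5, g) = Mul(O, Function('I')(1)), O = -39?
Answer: Rational(1739, 5) ≈ 347.80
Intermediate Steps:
Function('I')(o) = -1 (Function('I')(o) = Add(3, Mul(-1, 4)) = Add(3, -4) = -1)
g = Rational(-39, 5) (g = Mul(Rational(-1, 5), Mul(-39, -1)) = Mul(Rational(-1, 5), 39) = Rational(-39, 5) ≈ -7.8000)
Add(344, Mul(-1, Add(g, Mul(-1, -4)))) = Add(344, Mul(-1, Add(Rational(-39, 5), Mul(-1, -4)))) = Add(344, Mul(-1, Add(Rational(-39, 5), 4))) = Add(344, Mul(-1, Rational(-19, 5))) = Add(344, Rational(19, 5)) = Rational(1739, 5)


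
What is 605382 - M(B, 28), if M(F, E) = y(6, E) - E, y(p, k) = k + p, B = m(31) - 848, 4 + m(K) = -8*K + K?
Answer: 605376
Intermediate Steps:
m(K) = -4 - 7*K (m(K) = -4 + (-8*K + K) = -4 - 7*K)
B = -1069 (B = (-4 - 7*31) - 848 = (-4 - 217) - 848 = -221 - 848 = -1069)
M(F, E) = 6 (M(F, E) = (E + 6) - E = (6 + E) - E = 6)
605382 - M(B, 28) = 605382 - 1*6 = 605382 - 6 = 605376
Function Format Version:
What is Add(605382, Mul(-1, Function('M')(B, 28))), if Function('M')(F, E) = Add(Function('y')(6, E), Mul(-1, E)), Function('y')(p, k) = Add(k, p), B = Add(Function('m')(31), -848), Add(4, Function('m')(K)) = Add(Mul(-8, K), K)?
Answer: 605376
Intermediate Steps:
Function('m')(K) = Add(-4, Mul(-7, K)) (Function('m')(K) = Add(-4, Add(Mul(-8, K), K)) = Add(-4, Mul(-7, K)))
B = -1069 (B = Add(Add(-4, Mul(-7, 31)), -848) = Add(Add(-4, -217), -848) = Add(-221, -848) = -1069)
Function('M')(F, E) = 6 (Function('M')(F, E) = Add(Add(E, 6), Mul(-1, E)) = Add(Add(6, E), Mul(-1, E)) = 6)
Add(605382, Mul(-1, Function('M')(B, 28))) = Add(605382, Mul(-1, 6)) = Add(605382, -6) = 605376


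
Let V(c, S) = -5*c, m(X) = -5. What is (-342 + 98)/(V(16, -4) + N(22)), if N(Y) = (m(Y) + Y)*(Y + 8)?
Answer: -122/215 ≈ -0.56744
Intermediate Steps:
N(Y) = (-5 + Y)*(8 + Y) (N(Y) = (-5 + Y)*(Y + 8) = (-5 + Y)*(8 + Y))
(-342 + 98)/(V(16, -4) + N(22)) = (-342 + 98)/(-5*16 + (-40 + 22**2 + 3*22)) = -244/(-80 + (-40 + 484 + 66)) = -244/(-80 + 510) = -244/430 = -244*1/430 = -122/215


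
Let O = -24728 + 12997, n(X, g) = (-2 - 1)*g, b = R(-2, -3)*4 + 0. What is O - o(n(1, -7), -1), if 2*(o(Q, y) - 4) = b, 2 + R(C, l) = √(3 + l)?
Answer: -11731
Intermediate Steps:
R(C, l) = -2 + √(3 + l)
b = -8 (b = (-2 + √(3 - 3))*4 + 0 = (-2 + √0)*4 + 0 = (-2 + 0)*4 + 0 = -2*4 + 0 = -8 + 0 = -8)
n(X, g) = -3*g
o(Q, y) = 0 (o(Q, y) = 4 + (½)*(-8) = 4 - 4 = 0)
O = -11731
O - o(n(1, -7), -1) = -11731 - 1*0 = -11731 + 0 = -11731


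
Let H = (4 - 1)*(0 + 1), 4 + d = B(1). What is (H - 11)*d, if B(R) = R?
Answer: 24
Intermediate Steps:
d = -3 (d = -4 + 1 = -3)
H = 3 (H = 3*1 = 3)
(H - 11)*d = (3 - 11)*(-3) = -8*(-3) = 24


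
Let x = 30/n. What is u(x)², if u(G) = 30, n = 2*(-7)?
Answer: 900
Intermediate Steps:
n = -14
x = -15/7 (x = 30/(-14) = 30*(-1/14) = -15/7 ≈ -2.1429)
u(x)² = 30² = 900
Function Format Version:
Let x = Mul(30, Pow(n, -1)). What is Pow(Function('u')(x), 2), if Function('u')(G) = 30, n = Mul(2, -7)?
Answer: 900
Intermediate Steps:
n = -14
x = Rational(-15, 7) (x = Mul(30, Pow(-14, -1)) = Mul(30, Rational(-1, 14)) = Rational(-15, 7) ≈ -2.1429)
Pow(Function('u')(x), 2) = Pow(30, 2) = 900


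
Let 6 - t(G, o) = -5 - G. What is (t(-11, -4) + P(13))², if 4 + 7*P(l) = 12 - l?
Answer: 25/49 ≈ 0.51020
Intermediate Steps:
P(l) = 8/7 - l/7 (P(l) = -4/7 + (12 - l)/7 = -4/7 + (12/7 - l/7) = 8/7 - l/7)
t(G, o) = 11 + G (t(G, o) = 6 - (-5 - G) = 6 + (5 + G) = 11 + G)
(t(-11, -4) + P(13))² = ((11 - 11) + (8/7 - ⅐*13))² = (0 + (8/7 - 13/7))² = (0 - 5/7)² = (-5/7)² = 25/49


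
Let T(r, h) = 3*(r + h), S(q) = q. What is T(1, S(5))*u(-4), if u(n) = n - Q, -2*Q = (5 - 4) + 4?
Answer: -27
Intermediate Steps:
Q = -5/2 (Q = -((5 - 4) + 4)/2 = -(1 + 4)/2 = -1/2*5 = -5/2 ≈ -2.5000)
T(r, h) = 3*h + 3*r (T(r, h) = 3*(h + r) = 3*h + 3*r)
u(n) = 5/2 + n (u(n) = n - 1*(-5/2) = n + 5/2 = 5/2 + n)
T(1, S(5))*u(-4) = (3*5 + 3*1)*(5/2 - 4) = (15 + 3)*(-3/2) = 18*(-3/2) = -27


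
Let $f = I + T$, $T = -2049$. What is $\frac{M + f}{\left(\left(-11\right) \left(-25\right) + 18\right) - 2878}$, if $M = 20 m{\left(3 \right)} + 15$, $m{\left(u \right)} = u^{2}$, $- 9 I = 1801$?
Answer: $\frac{18487}{23265} \approx 0.79463$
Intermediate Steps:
$I = - \frac{1801}{9}$ ($I = \left(- \frac{1}{9}\right) 1801 = - \frac{1801}{9} \approx -200.11$)
$f = - \frac{20242}{9}$ ($f = - \frac{1801}{9} - 2049 = - \frac{20242}{9} \approx -2249.1$)
$M = 195$ ($M = 20 \cdot 3^{2} + 15 = 20 \cdot 9 + 15 = 180 + 15 = 195$)
$\frac{M + f}{\left(\left(-11\right) \left(-25\right) + 18\right) - 2878} = \frac{195 - \frac{20242}{9}}{\left(\left(-11\right) \left(-25\right) + 18\right) - 2878} = - \frac{18487}{9 \left(\left(275 + 18\right) - 2878\right)} = - \frac{18487}{9 \left(293 - 2878\right)} = - \frac{18487}{9 \left(-2585\right)} = \left(- \frac{18487}{9}\right) \left(- \frac{1}{2585}\right) = \frac{18487}{23265}$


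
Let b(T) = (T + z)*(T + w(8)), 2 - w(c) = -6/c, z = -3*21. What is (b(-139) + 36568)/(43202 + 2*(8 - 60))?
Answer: 42727/28732 ≈ 1.4871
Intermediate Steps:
z = -63
w(c) = 2 + 6/c (w(c) = 2 - (-6)/c = 2 + 6/c)
b(T) = (-63 + T)*(11/4 + T) (b(T) = (T - 63)*(T + (2 + 6/8)) = (-63 + T)*(T + (2 + 6*(⅛))) = (-63 + T)*(T + (2 + ¾)) = (-63 + T)*(T + 11/4) = (-63 + T)*(11/4 + T))
(b(-139) + 36568)/(43202 + 2*(8 - 60)) = ((-693/4 + (-139)² - 241/4*(-139)) + 36568)/(43202 + 2*(8 - 60)) = ((-693/4 + 19321 + 33499/4) + 36568)/(43202 + 2*(-52)) = (55045/2 + 36568)/(43202 - 104) = (128181/2)/43098 = (128181/2)*(1/43098) = 42727/28732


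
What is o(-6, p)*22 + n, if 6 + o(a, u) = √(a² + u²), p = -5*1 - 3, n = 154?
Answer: 242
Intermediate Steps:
p = -8 (p = -5 - 3 = -8)
o(a, u) = -6 + √(a² + u²)
o(-6, p)*22 + n = (-6 + √((-6)² + (-8)²))*22 + 154 = (-6 + √(36 + 64))*22 + 154 = (-6 + √100)*22 + 154 = (-6 + 10)*22 + 154 = 4*22 + 154 = 88 + 154 = 242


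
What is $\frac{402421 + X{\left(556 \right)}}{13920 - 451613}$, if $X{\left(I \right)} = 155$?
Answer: $- \frac{402576}{437693} \approx -0.91977$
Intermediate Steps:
$\frac{402421 + X{\left(556 \right)}}{13920 - 451613} = \frac{402421 + 155}{13920 - 451613} = \frac{402576}{-437693} = 402576 \left(- \frac{1}{437693}\right) = - \frac{402576}{437693}$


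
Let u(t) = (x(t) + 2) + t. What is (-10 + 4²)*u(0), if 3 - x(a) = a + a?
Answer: 30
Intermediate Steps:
x(a) = 3 - 2*a (x(a) = 3 - (a + a) = 3 - 2*a)
u(t) = 5 - t (u(t) = ((3 - 2*t) + 2) + t = (5 - 2*t) + t = 5 - t)
(-10 + 4²)*u(0) = (-10 + 4²)*(5 - 1*0) = (-10 + 16)*(5 + 0) = 6*5 = 30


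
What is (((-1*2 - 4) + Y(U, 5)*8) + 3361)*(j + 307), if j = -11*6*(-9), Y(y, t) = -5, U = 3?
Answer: 2986815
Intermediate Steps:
j = 594 (j = -66*(-9) = 594)
(((-1*2 - 4) + Y(U, 5)*8) + 3361)*(j + 307) = (((-1*2 - 4) - 5*8) + 3361)*(594 + 307) = (((-2 - 4) - 40) + 3361)*901 = ((-6 - 40) + 3361)*901 = (-46 + 3361)*901 = 3315*901 = 2986815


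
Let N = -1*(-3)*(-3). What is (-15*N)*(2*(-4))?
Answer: -1080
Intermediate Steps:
N = -9 (N = 3*(-3) = -9)
(-15*N)*(2*(-4)) = (-15*(-9))*(2*(-4)) = 135*(-8) = -1080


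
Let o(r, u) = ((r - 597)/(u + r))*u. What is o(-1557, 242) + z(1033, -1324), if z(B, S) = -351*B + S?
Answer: -478016437/1315 ≈ -3.6351e+5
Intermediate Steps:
z(B, S) = S - 351*B
o(r, u) = u*(-597 + r)/(r + u) (o(r, u) = ((-597 + r)/(r + u))*u = u*(-597 + r)/(r + u))
o(-1557, 242) + z(1033, -1324) = 242*(-597 - 1557)/(-1557 + 242) + (-1324 - 351*1033) = 242*(-2154)/(-1315) + (-1324 - 362583) = 242*(-1/1315)*(-2154) - 363907 = 521268/1315 - 363907 = -478016437/1315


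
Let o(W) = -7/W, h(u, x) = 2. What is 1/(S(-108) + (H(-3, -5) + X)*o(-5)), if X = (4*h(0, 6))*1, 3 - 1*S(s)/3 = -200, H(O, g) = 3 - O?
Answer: 5/3143 ≈ 0.0015908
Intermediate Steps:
S(s) = 609 (S(s) = 9 - 3*(-200) = 9 + 600 = 609)
X = 8 (X = (4*2)*1 = 8*1 = 8)
1/(S(-108) + (H(-3, -5) + X)*o(-5)) = 1/(609 + ((3 - 1*(-3)) + 8)*(-7/(-5))) = 1/(609 + ((3 + 3) + 8)*(-7*(-1/5))) = 1/(609 + (6 + 8)*(7/5)) = 1/(609 + 14*(7/5)) = 1/(609 + 98/5) = 1/(3143/5) = 5/3143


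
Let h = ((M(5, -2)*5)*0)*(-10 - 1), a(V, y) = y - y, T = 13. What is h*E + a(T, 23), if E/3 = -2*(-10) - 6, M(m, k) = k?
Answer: 0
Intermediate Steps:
a(V, y) = 0
E = 42 (E = 3*(-2*(-10) - 6) = 3*(20 - 6) = 3*14 = 42)
h = 0 (h = (-2*5*0)*(-10 - 1) = -10*0*(-11) = 0*(-11) = 0)
h*E + a(T, 23) = 0*42 + 0 = 0 + 0 = 0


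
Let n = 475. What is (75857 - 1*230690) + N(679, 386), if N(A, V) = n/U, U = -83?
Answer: -12851614/83 ≈ -1.5484e+5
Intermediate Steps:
N(A, V) = -475/83 (N(A, V) = 475/(-83) = 475*(-1/83) = -475/83)
(75857 - 1*230690) + N(679, 386) = (75857 - 1*230690) - 475/83 = (75857 - 230690) - 475/83 = -154833 - 475/83 = -12851614/83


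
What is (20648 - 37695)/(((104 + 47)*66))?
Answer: -17047/9966 ≈ -1.7105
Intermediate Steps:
(20648 - 37695)/(((104 + 47)*66)) = -17047/(151*66) = -17047/9966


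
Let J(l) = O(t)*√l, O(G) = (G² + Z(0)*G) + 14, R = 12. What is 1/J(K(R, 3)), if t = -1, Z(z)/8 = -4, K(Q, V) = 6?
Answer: √6/282 ≈ 0.0086861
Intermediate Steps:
Z(z) = -32 (Z(z) = 8*(-4) = -32)
O(G) = 14 + G² - 32*G (O(G) = (G² - 32*G) + 14 = 14 + G² - 32*G)
J(l) = 47*√l (J(l) = (14 + (-1)² - 32*(-1))*√l = (14 + 1 + 32)*√l = 47*√l)
1/J(K(R, 3)) = 1/(47*√6) = √6/282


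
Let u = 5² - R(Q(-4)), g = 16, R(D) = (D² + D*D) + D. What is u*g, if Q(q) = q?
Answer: -48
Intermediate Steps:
R(D) = D + 2*D² (R(D) = (D² + D²) + D = 2*D² + D = D + 2*D²)
u = -3 (u = 5² - (-4)*(1 + 2*(-4)) = 25 - (-4)*(1 - 8) = 25 - (-4)*(-7) = 25 - 1*28 = 25 - 28 = -3)
u*g = -3*16 = -48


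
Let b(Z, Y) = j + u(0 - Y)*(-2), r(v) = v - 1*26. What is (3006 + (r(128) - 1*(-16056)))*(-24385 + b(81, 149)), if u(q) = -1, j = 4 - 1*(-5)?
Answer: -467103336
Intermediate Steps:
j = 9 (j = 4 + 5 = 9)
r(v) = -26 + v (r(v) = v - 26 = -26 + v)
b(Z, Y) = 11 (b(Z, Y) = 9 - 1*(-2) = 9 + 2 = 11)
(3006 + (r(128) - 1*(-16056)))*(-24385 + b(81, 149)) = (3006 + ((-26 + 128) - 1*(-16056)))*(-24385 + 11) = (3006 + (102 + 16056))*(-24374) = (3006 + 16158)*(-24374) = 19164*(-24374) = -467103336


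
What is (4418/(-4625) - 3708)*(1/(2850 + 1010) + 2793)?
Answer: -92468032016779/8926250 ≈ -1.0359e+7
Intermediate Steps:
(4418/(-4625) - 3708)*(1/(2850 + 1010) + 2793) = (4418*(-1/4625) - 3708)*(1/3860 + 2793) = (-4418/4625 - 3708)*(1/3860 + 2793) = -17153918/4625*10780981/3860 = -92468032016779/8926250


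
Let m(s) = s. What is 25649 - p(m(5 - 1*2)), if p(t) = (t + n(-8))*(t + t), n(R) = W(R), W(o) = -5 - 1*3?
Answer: 25679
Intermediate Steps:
W(o) = -8 (W(o) = -5 - 3 = -8)
n(R) = -8
p(t) = 2*t*(-8 + t) (p(t) = (t - 8)*(t + t) = (-8 + t)*(2*t) = 2*t*(-8 + t))
25649 - p(m(5 - 1*2)) = 25649 - 2*(5 - 1*2)*(-8 + (5 - 1*2)) = 25649 - 2*(5 - 2)*(-8 + (5 - 2)) = 25649 - 2*3*(-8 + 3) = 25649 - 2*3*(-5) = 25649 - 1*(-30) = 25649 + 30 = 25679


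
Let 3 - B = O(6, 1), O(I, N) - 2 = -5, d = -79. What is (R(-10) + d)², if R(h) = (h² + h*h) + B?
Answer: 16129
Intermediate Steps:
O(I, N) = -3 (O(I, N) = 2 - 5 = -3)
B = 6 (B = 3 - 1*(-3) = 3 + 3 = 6)
R(h) = 6 + 2*h² (R(h) = (h² + h*h) + 6 = (h² + h²) + 6 = 2*h² + 6 = 6 + 2*h²)
(R(-10) + d)² = ((6 + 2*(-10)²) - 79)² = ((6 + 2*100) - 79)² = ((6 + 200) - 79)² = (206 - 79)² = 127² = 16129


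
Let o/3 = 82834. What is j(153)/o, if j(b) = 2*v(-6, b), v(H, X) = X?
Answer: 51/41417 ≈ 0.0012314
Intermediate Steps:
o = 248502 (o = 3*82834 = 248502)
j(b) = 2*b
j(153)/o = (2*153)/248502 = 306*(1/248502) = 51/41417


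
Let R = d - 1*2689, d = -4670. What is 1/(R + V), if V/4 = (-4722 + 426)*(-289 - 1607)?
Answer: 1/32573505 ≈ 3.0700e-8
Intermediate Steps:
R = -7359 (R = -4670 - 1*2689 = -4670 - 2689 = -7359)
V = 32580864 (V = 4*((-4722 + 426)*(-289 - 1607)) = 4*(-4296*(-1896)) = 4*8145216 = 32580864)
1/(R + V) = 1/(-7359 + 32580864) = 1/32573505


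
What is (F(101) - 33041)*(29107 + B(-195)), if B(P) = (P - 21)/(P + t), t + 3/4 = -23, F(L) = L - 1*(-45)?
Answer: -167563768131/175 ≈ -9.5751e+8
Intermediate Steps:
F(L) = 45 + L (F(L) = L + 45 = 45 + L)
t = -95/4 (t = -¾ - 23 = -95/4 ≈ -23.750)
B(P) = (-21 + P)/(-95/4 + P) (B(P) = (P - 21)/(P - 95/4) = (-21 + P)/(-95/4 + P))
(F(101) - 33041)*(29107 + B(-195)) = ((45 + 101) - 33041)*(29107 + 4*(-21 - 195)/(-95 + 4*(-195))) = (146 - 33041)*(29107 + 4*(-216)/(-95 - 780)) = -32895*(29107 + 4*(-216)/(-875)) = -32895*(29107 + 4*(-1/875)*(-216)) = -32895*(29107 + 864/875) = -32895*25469489/875 = -167563768131/175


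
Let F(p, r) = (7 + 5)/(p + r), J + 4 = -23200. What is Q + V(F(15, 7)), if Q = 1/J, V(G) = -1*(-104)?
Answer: 2413215/23204 ≈ 104.00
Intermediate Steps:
J = -23204 (J = -4 - 23200 = -23204)
F(p, r) = 12/(p + r)
V(G) = 104
Q = -1/23204 (Q = 1/(-23204) = -1/23204 ≈ -4.3096e-5)
Q + V(F(15, 7)) = -1/23204 + 104 = 2413215/23204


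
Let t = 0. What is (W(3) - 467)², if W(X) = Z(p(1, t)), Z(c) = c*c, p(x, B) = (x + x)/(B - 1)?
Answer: 214369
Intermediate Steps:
p(x, B) = 2*x/(-1 + B) (p(x, B) = (2*x)/(-1 + B) = 2*x/(-1 + B))
Z(c) = c²
W(X) = 4 (W(X) = (2*1/(-1 + 0))² = (2*1/(-1))² = (2*1*(-1))² = (-2)² = 4)
(W(3) - 467)² = (4 - 467)² = (-463)² = 214369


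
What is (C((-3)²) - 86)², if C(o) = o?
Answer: 5929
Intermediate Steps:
(C((-3)²) - 86)² = ((-3)² - 86)² = (9 - 86)² = (-77)² = 5929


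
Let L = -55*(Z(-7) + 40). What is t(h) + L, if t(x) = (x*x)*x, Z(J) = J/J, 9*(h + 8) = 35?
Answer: -1694548/729 ≈ -2324.5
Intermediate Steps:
h = -37/9 (h = -8 + (1/9)*35 = -8 + 35/9 = -37/9 ≈ -4.1111)
Z(J) = 1
t(x) = x**3 (t(x) = x**2*x = x**3)
L = -2255 (L = -55*(1 + 40) = -55*41 = -2255)
t(h) + L = (-37/9)**3 - 2255 = -50653/729 - 2255 = -1694548/729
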